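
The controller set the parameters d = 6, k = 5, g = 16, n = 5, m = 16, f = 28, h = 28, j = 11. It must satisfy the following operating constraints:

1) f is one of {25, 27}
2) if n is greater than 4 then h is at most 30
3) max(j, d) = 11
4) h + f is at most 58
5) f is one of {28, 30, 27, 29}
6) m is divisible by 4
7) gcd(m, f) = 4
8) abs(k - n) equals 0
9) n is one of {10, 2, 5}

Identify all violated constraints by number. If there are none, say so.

The assignment fails constraint 1.

1) f = 28 is not in {25, 27} — violated.
2) n = 5 > 4, so we need h ≤ 30; h = 28 ≤ 30 — OK.
3) max(11, 6) = 11 — OK.
4) h + f = 28 + 28 = 56; 56 ≤ 58 — OK.
5) f = 28 is in {28, 30, 27, 29} — OK.
6) 16 / 4 = 4, so 4 divides 16 — OK.
7) gcd(16, 28) = 4 — OK.
8) abs(5 - 5) = 0 — OK.
9) n = 5 is in {10, 2, 5} — OK.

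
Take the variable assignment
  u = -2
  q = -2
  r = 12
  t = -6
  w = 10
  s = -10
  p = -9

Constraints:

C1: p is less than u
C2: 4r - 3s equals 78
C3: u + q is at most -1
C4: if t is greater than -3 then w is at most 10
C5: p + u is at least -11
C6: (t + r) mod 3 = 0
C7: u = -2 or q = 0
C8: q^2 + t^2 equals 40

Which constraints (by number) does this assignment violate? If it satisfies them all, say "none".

C1: p = -9, u = -2; -9 < -2 — holds.
C2: 4r - 3s = 4(12) - 3(-10) = 78 — holds.
C3: u + q = -2 + (-2) = -4; -4 ≤ -1 — holds.
C4: t = -6, not > -3; antecedent false, conditional vacuously true — holds.
C5: p + u = -9 + (-2) = -11; -11 ≥ -11 — holds.
C6: t + r = 6; 6 mod 3 = 0 — holds.
C7: u = -2 = -2 (first disjunct) — holds.
C8: q^2 + t^2 = (-2)^2 + (-6)^2 = 4 + 36 = 40 — holds.

No violations.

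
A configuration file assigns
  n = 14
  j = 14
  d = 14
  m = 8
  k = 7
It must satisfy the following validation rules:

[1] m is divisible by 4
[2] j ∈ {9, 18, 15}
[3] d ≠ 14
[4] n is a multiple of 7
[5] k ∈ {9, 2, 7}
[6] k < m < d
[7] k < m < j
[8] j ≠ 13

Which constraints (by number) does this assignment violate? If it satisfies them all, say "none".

[1] 8 / 4 = 2, so 4 divides 8 — OK.
[2] j = 14 is not in {9, 18, 15} — violated.
[3] d = 14, but 14 is required to differ — violated.
[4] 14 / 7 = 2, so 7 divides 14 — OK.
[5] k = 7 is in {9, 2, 7} — OK.
[6] values 7 < 8 < 14 — OK.
[7] values 7 < 8 < 14 — OK.
[8] j = 14, and 14 ≠ 13 — OK.

Violated: 2 and 3.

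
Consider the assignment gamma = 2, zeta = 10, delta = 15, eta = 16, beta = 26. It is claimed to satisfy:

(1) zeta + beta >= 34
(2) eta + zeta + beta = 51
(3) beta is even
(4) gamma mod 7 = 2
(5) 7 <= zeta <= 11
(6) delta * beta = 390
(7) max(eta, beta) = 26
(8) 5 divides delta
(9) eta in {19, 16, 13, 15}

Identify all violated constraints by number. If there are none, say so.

No — constraint 2 is not satisfied.

(1) zeta + beta = 10 + 26 = 36; 36 ≥ 34  ✔
(2) eta + zeta + beta = 16 + 10 + 26 = 52, not 51  ✘
(3) beta = 26 is even  ✔
(4) 2 mod 7 = 2  ✔
(5) zeta = 10 lies in [7, 11]  ✔
(6) delta * beta = 15 * 26 = 390  ✔
(7) max(16, 26) = 26  ✔
(8) 15 / 5 = 3, so 5 divides 15  ✔
(9) eta = 16 is in {19, 16, 13, 15}  ✔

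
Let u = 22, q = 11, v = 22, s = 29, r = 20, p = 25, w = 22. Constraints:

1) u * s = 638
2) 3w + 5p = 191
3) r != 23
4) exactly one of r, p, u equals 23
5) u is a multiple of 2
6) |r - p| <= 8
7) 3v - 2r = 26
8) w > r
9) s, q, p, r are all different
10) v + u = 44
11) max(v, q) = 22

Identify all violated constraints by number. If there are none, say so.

Constraint 4 does not hold.

1) u * s = 22 * 29 = 638 — OK.
2) 3w + 5p = 3(22) + 5(25) = 191 — OK.
3) r = 20, and 20 ≠ 23 — OK.
4) r=20, p=25, u=22; 0 of them equal 23, not exactly one — violated.
5) 22 / 2 = 11, so 2 divides 22 — OK.
6) |20 - 25| = 5; 5 ≤ 8 — OK.
7) 3v - 2r = 3(22) - 2(20) = 26 — OK.
8) w = 22, r = 20; 22 > 20 — OK.
9) values 29, 11, 25, 20 are pairwise distinct — OK.
10) v + u = 22 + 22 = 44 — OK.
11) max(22, 11) = 22 — OK.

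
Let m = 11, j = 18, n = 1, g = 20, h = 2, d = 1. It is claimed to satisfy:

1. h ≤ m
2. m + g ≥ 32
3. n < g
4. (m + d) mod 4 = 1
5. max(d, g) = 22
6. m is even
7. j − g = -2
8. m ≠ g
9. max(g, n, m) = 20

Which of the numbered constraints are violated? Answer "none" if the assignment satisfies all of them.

No — constraints 2, 4, 5, and 6 are not satisfied.

1. h = 2, m = 11; 2 ≤ 11 — OK.
2. m + g = 11 + 20 = 31; 31 < 32, bound 32 not met — violated.
3. n = 1, g = 20; 1 < 20 — OK.
4. m + d = 12; 12 mod 4 = 0, not 1 — violated.
5. max(1, 20) = 20, not 22 — violated.
6. m = 11 is odd — violated.
7. j − g = 18 − 20 = -2 — OK.
8. m = 11, g = 20; distinct — OK.
9. max(20, 1, 11) = 20 — OK.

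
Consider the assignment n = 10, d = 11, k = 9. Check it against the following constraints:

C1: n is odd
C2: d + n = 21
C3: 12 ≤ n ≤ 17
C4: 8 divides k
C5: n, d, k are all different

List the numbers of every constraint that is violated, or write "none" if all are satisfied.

C1: n = 10 is even  ✗
C2: d + n = 11 + 10 = 21  ✓
C3: n = 10 is outside [12, 17]  ✗
C4: 9 = 8×1 + 1, so 8 does not divide 9  ✗
C5: values 10, 11, 9 are pairwise distinct  ✓

Constraints 1, 3, 4 do not hold.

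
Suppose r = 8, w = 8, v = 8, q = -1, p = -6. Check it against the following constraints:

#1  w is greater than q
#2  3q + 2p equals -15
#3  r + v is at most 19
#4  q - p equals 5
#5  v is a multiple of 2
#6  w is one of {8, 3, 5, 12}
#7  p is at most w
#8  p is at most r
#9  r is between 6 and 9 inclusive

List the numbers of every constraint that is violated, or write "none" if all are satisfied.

None — every constraint holds.

#1 w = 8, q = -1; 8 > -1 — holds.
#2 3q + 2p = 3(-1) + 2(-6) = -15 — holds.
#3 r + v = 8 + 8 = 16; 16 ≤ 19 — holds.
#4 q - p = -1 - (-6) = 5 — holds.
#5 8 / 2 = 4, so 2 divides 8 — holds.
#6 w = 8 is in {8, 3, 5, 12} — holds.
#7 p = -6, w = 8; -6 ≤ 8 — holds.
#8 p = -6, r = 8; -6 ≤ 8 — holds.
#9 r = 8 lies in [6, 9] — holds.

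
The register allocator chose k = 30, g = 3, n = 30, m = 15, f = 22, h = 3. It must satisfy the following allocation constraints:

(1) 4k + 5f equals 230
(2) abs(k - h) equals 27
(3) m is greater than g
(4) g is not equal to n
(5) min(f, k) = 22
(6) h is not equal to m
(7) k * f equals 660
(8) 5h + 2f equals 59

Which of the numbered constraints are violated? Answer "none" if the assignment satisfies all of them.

(1) 4k + 5f = 4(30) + 5(22) = 230 — satisfied.
(2) abs(30 - 3) = 27 — satisfied.
(3) m = 15, g = 3; 15 > 3 — satisfied.
(4) g = 3, n = 30; distinct — satisfied.
(5) min(22, 30) = 22 — satisfied.
(6) h = 3, m = 15; distinct — satisfied.
(7) k * f = 30 * 22 = 660 — satisfied.
(8) 5h + 2f = 5(3) + 2(22) = 59 — satisfied.

No violations.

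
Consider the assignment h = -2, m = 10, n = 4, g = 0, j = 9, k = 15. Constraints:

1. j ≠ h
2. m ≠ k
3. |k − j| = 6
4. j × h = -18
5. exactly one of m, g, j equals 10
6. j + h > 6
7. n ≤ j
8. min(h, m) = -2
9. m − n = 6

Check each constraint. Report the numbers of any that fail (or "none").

1. j = 9, h = -2; distinct  yes
2. m = 10, k = 15; distinct  yes
3. |15 − 9| = 6  yes
4. j × h = 9 × (-2) = -18  yes
5. m=10, g=0, j=9; 1 of them equals 10  yes
6. j + h = 9 + (-2) = 7; 7 > 6  yes
7. n = 4, j = 9; 4 ≤ 9  yes
8. min(-2, 10) = -2  yes
9. m − n = 10 − 4 = 6  yes

None — every constraint holds.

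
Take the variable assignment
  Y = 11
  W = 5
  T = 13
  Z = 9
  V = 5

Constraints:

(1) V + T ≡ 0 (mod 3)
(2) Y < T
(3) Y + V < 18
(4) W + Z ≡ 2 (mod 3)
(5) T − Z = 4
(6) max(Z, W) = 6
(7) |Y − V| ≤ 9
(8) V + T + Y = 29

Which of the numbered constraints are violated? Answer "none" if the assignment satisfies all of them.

(1) V + T = 18; 18 mod 3 = 0 — OK.
(2) Y = 11, T = 13; 11 < 13 — OK.
(3) Y + V = 11 + 5 = 16; 16 < 18 — OK.
(4) W + Z = 14; 14 mod 3 = 2 — OK.
(5) T − Z = 13 − 9 = 4 — OK.
(6) max(9, 5) = 9, not 6 — violated.
(7) |11 − 5| = 6; 6 ≤ 9 — OK.
(8) V + T + Y = 5 + 13 + 11 = 29 — OK.

No — constraint 6 is not satisfied.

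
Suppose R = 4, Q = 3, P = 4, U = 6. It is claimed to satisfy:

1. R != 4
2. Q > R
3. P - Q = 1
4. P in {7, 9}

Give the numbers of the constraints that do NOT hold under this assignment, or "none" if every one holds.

Violated: 1, 2, 4.

1. R = 4, but 4 is required to differ  FAIL
2. Q = 3, R = 4; 3 ≤ 4 (want >)  FAIL
3. P - Q = 4 - 3 = 1  OK
4. P = 4 is not in {7, 9}  FAIL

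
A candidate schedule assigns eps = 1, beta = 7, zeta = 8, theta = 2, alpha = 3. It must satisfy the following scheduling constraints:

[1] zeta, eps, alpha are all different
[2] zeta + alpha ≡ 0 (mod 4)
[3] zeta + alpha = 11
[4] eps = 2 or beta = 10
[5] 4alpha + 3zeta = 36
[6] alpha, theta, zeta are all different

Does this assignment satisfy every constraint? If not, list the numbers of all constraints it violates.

[1] values 8, 1, 3 are pairwise distinct  ✔
[2] zeta + alpha = 11; 11 mod 4 = 3, not 0  ✘
[3] zeta + alpha = 8 + 3 = 11  ✔
[4] eps = 1 ≠ 2 and beta = 7 ≠ 10; both disjuncts false  ✘
[5] 4alpha + 3zeta = 4(3) + 3(8) = 36  ✔
[6] values 3, 2, 8 are pairwise distinct  ✔

No — constraints 2, 4 are not satisfied.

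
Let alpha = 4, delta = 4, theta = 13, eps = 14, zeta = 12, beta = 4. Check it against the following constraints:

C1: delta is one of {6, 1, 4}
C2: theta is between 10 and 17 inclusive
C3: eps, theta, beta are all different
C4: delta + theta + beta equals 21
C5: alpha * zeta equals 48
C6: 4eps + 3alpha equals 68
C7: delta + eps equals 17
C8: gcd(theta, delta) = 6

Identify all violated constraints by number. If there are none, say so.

C1: delta = 4 is in {6, 1, 4}  true
C2: theta = 13 lies in [10, 17]  true
C3: values 14, 13, 4 are pairwise distinct  true
C4: delta + theta + beta = 4 + 13 + 4 = 21  true
C5: alpha * zeta = 4 * 12 = 48  true
C6: 4eps + 3alpha = 4(14) + 3(4) = 68  true
C7: delta + eps = 4 + 14 = 18, not 17  false
C8: gcd(13, 4) = 1, not 6  false

Constraints 7, 8 do not hold.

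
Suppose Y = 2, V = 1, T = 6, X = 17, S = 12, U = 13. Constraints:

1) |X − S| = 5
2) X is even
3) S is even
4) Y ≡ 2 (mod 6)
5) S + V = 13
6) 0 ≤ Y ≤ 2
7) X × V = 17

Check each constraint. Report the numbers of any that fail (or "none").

Constraint 2 is violated.

1) |17 − 12| = 5  OK
2) X = 17 is odd  FAIL
3) S = 12 is even  OK
4) 2 mod 6 = 2  OK
5) S + V = 12 + 1 = 13  OK
6) Y = 2 lies in [0, 2]  OK
7) X × V = 17 × 1 = 17  OK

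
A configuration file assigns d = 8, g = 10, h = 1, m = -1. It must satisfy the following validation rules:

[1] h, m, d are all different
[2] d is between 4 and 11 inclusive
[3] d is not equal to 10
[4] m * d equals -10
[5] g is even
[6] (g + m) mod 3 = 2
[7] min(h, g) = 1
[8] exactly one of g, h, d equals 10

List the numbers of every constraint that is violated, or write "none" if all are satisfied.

No — constraints 4, 6 are not satisfied.

[1] values 1, -1, 8 are pairwise distinct — holds.
[2] d = 8 lies in [4, 11] — holds.
[3] d = 8, and 8 ≠ 10 — holds.
[4] m * d = -1 * 8 = -8, not -10 — fails.
[5] g = 10 is even — holds.
[6] g + m = 9; 9 mod 3 = 0, not 2 — fails.
[7] min(1, 10) = 1 — holds.
[8] g=10, h=1, d=8; 1 of them equals 10 — holds.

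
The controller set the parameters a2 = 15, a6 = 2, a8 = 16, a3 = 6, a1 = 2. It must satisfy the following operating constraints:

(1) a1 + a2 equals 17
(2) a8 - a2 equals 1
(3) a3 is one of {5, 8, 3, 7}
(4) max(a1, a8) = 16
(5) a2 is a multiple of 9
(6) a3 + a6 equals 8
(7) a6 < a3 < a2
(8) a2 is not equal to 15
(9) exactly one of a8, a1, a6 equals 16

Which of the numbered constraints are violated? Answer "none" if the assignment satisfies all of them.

(1) a1 + a2 = 2 + 15 = 17  ✓
(2) a8 - a2 = 16 - 15 = 1  ✓
(3) a3 = 6 is not in {5, 8, 3, 7}  ✗
(4) max(2, 16) = 16  ✓
(5) 15 = 9*1 + 6, so 9 does not divide 15  ✗
(6) a3 + a6 = 6 + 2 = 8  ✓
(7) values 2 < 6 < 15  ✓
(8) a2 = 15, but 15 is required to differ  ✗
(9) a8=16, a1=2, a6=2; 1 of them equals 16  ✓

Constraints 3, 5, and 8 do not hold.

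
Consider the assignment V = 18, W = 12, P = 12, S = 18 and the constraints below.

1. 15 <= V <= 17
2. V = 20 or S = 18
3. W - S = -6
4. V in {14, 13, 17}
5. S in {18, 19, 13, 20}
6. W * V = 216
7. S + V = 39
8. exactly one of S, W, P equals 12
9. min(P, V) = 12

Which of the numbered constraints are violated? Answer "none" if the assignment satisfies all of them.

1. V = 18 is outside [15, 17]  no
2. V = 18 ≠ 20, but S = 18 = 18 (second disjunct)  yes
3. W - S = 12 - 18 = -6  yes
4. V = 18 is not in {14, 13, 17}  no
5. S = 18 is in {18, 19, 13, 20}  yes
6. W * V = 12 * 18 = 216  yes
7. S + V = 18 + 18 = 36, not 39  no
8. S=18, W=12, P=12; 2 of them equal 12, not exactly one  no
9. min(12, 18) = 12  yes

Violated: 1, 4, 7, 8.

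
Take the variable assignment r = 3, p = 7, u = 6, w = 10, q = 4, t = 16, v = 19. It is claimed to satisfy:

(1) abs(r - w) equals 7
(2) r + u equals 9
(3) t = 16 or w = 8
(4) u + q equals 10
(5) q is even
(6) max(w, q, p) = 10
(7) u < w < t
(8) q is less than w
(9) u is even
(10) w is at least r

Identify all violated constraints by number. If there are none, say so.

None — every constraint holds.

(1) abs(3 - 10) = 7 — holds.
(2) r + u = 3 + 6 = 9 — holds.
(3) t = 16 = 16 (first disjunct) — holds.
(4) u + q = 6 + 4 = 10 — holds.
(5) q = 4 is even — holds.
(6) max(10, 4, 7) = 10 — holds.
(7) values 6 < 10 < 16 — holds.
(8) q = 4, w = 10; 4 < 10 — holds.
(9) u = 6 is even — holds.
(10) w = 10, r = 3; 10 ≥ 3 — holds.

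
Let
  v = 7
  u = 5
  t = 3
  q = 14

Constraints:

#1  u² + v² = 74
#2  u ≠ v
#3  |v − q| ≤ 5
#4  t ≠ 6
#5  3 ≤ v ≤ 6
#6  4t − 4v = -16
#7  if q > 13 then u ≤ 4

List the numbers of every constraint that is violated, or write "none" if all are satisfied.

Violated: 3, 5, and 7.

#1 u² + v² = 5² + 7² = 25 + 49 = 74  holds
#2 u = 5, v = 7; distinct  holds
#3 |7 − 14| = 7; 7 > 5, exceeds bound 5  fails
#4 t = 3, and 3 ≠ 6  holds
#5 v = 7 is outside [3, 6]  fails
#6 4t − 4v = 4(3) − 4(7) = -16  holds
#7 q = 14 > 13, so we need u ≤ 4; but u = 5 > 4  fails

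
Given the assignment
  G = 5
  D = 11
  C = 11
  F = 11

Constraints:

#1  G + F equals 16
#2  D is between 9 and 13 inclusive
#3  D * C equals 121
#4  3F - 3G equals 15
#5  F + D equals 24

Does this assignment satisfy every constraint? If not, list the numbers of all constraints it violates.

#1 G + F = 5 + 11 = 16  holds
#2 D = 11 lies in [9, 13]  holds
#3 D * C = 11 * 11 = 121  holds
#4 3F - 3G = 3(11) - 3(5) = 18, not 15  fails
#5 F + D = 11 + 11 = 22, not 24  fails

The assignment fails constraints 4, 5.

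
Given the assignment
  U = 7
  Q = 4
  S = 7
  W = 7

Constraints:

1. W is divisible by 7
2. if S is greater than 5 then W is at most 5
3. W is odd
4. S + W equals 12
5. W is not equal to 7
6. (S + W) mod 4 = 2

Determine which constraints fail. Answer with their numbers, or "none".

1. 7 / 7 = 1, so 7 divides 7  ✓
2. S = 7 > 5, so we need W ≤ 5; but W = 7 > 5  ✗
3. W = 7 is odd  ✓
4. S + W = 7 + 7 = 14, not 12  ✗
5. W = 7, but 7 is required to differ  ✗
6. S + W = 14; 14 mod 4 = 2  ✓

Constraints 2, 4, 5 are violated.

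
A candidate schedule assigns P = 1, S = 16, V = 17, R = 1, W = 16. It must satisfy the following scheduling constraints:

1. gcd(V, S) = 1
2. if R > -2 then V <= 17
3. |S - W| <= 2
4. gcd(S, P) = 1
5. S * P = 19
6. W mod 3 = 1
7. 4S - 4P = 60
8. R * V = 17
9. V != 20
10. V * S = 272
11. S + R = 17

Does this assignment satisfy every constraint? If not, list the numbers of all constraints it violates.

Constraint 5 does not hold.

1. gcd(17, 16) = 1 — OK.
2. R = 1 > -2, so we need V ≤ 17; V = 17 ≤ 17 — OK.
3. |16 - 16| = 0; 0 ≤ 2 — OK.
4. gcd(16, 1) = 1 — OK.
5. S * P = 16 * 1 = 16, not 19 — violated.
6. 16 mod 3 = 1 — OK.
7. 4S - 4P = 4(16) - 4(1) = 60 — OK.
8. R * V = 1 * 17 = 17 — OK.
9. V = 17, and 17 ≠ 20 — OK.
10. V * S = 17 * 16 = 272 — OK.
11. S + R = 16 + 1 = 17 — OK.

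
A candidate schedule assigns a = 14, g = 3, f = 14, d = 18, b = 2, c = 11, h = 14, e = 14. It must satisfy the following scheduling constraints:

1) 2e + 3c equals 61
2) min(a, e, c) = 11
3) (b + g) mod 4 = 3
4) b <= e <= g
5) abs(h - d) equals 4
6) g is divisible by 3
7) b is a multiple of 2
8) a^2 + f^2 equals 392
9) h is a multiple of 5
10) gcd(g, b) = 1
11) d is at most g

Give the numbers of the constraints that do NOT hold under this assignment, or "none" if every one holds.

The assignment fails constraints 3, 4, 9, 11.

1) 2e + 3c = 2(14) + 3(11) = 61  ✔
2) min(14, 14, 11) = 11  ✔
3) b + g = 5; 5 mod 4 = 1, not 3  ✘
4) values 2, 14, 3; e = 14 is not <= g = 3  ✘
5) abs(14 - 18) = 4  ✔
6) 3 / 3 = 1, so 3 divides 3  ✔
7) 2 / 2 = 1, so 2 divides 2  ✔
8) a^2 + f^2 = 14^2 + 14^2 = 196 + 196 = 392  ✔
9) 14 = 5*2 + 4, so 5 does not divide 14  ✘
10) gcd(3, 2) = 1  ✔
11) d = 18, g = 3; 18 > 3 (want ≤)  ✘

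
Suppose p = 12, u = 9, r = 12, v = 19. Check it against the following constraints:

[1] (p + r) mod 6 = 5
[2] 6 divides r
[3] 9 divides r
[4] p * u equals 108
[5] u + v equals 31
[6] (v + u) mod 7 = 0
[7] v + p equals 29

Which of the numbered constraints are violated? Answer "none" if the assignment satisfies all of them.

No — constraints 1, 3, 5, and 7 are not satisfied.

[1] p + r = 24; 24 mod 6 = 0, not 5 — does not hold.
[2] 12 / 6 = 2, so 6 divides 12 — holds.
[3] 12 = 9*1 + 3, so 9 does not divide 12 — does not hold.
[4] p * u = 12 * 9 = 108 — holds.
[5] u + v = 9 + 19 = 28, not 31 — does not hold.
[6] v + u = 28; 28 mod 7 = 0 — holds.
[7] v + p = 19 + 12 = 31, not 29 — does not hold.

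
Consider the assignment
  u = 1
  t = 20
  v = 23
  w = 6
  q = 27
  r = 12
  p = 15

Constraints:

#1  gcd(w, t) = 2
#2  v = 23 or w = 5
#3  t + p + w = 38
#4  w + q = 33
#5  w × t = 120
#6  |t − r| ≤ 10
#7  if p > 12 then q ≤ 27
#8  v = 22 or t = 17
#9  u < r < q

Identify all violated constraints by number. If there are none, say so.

#1 gcd(6, 20) = 2  ✓
#2 v = 23 = 23 (first disjunct)  ✓
#3 t + p + w = 20 + 15 + 6 = 41, not 38  ✗
#4 w + q = 6 + 27 = 33  ✓
#5 w × t = 6 × 20 = 120  ✓
#6 |20 − 12| = 8; 8 ≤ 10  ✓
#7 p = 15 > 12, so we need q ≤ 27; q = 27 ≤ 27  ✓
#8 v = 23 ≠ 22 and t = 20 ≠ 17; both disjuncts false  ✗
#9 values 1 < 12 < 27  ✓

The assignment fails constraints 3 and 8.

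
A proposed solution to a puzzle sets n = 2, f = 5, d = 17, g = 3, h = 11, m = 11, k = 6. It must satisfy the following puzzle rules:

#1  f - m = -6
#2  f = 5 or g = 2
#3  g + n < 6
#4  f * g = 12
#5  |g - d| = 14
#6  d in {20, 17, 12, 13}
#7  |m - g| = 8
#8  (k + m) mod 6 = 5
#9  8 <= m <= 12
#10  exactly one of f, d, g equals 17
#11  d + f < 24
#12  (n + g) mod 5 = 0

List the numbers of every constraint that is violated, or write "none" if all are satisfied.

#1 f - m = 5 - 11 = -6 — OK.
#2 f = 5 = 5 (first disjunct) — OK.
#3 g + n = 3 + 2 = 5; 5 < 6 — OK.
#4 f * g = 5 * 3 = 15, not 12 — violated.
#5 |3 - 17| = 14 — OK.
#6 d = 17 is in {20, 17, 12, 13} — OK.
#7 |11 - 3| = 8 — OK.
#8 k + m = 17; 17 mod 6 = 5 — OK.
#9 m = 11 lies in [8, 12] — OK.
#10 f=5, d=17, g=3; 1 of them equals 17 — OK.
#11 d + f = 17 + 5 = 22; 22 < 24 — OK.
#12 n + g = 5; 5 mod 5 = 0 — OK.

The assignment fails constraint 4.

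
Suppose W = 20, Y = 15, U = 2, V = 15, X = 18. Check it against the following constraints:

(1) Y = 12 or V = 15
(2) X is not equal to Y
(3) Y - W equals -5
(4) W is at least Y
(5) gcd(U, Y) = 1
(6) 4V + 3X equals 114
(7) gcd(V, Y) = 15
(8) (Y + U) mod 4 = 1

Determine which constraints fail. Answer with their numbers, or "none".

No violations.

(1) Y = 15 ≠ 12, but V = 15 = 15 (second disjunct)  ✔
(2) X = 18, Y = 15; distinct  ✔
(3) Y - W = 15 - 20 = -5  ✔
(4) W = 20, Y = 15; 20 ≥ 15  ✔
(5) gcd(2, 15) = 1  ✔
(6) 4V + 3X = 4(15) + 3(18) = 114  ✔
(7) gcd(15, 15) = 15  ✔
(8) Y + U = 17; 17 mod 4 = 1  ✔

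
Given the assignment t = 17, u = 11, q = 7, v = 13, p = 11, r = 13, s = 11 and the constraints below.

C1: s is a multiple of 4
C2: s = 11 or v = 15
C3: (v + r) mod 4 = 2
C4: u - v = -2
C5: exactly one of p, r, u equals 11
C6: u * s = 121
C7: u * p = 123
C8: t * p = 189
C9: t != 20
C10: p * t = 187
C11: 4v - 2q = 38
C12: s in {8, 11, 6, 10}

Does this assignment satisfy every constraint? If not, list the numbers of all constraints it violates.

C1: 11 = 4*2 + 3, so 4 does not divide 11 — violated.
C2: s = 11 = 11 (first disjunct) — OK.
C3: v + r = 26; 26 mod 4 = 2 — OK.
C4: u - v = 11 - 13 = -2 — OK.
C5: p=11, r=13, u=11; 2 of them equal 11, not exactly one — violated.
C6: u * s = 11 * 11 = 121 — OK.
C7: u * p = 11 * 11 = 121, not 123 — violated.
C8: t * p = 17 * 11 = 187, not 189 — violated.
C9: t = 17, and 17 ≠ 20 — OK.
C10: p * t = 11 * 17 = 187 — OK.
C11: 4v - 2q = 4(13) - 2(7) = 38 — OK.
C12: s = 11 is in {8, 11, 6, 10} — OK.

Constraints 1, 5, 7, 8 are violated.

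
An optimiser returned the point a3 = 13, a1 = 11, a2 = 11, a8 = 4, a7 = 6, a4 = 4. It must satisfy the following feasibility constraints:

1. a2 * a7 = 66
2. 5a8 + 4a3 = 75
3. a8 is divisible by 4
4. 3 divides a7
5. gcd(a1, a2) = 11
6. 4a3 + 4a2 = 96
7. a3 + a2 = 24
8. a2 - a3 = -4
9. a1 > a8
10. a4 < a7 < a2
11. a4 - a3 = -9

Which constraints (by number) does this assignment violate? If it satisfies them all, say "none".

1. a2 * a7 = 11 * 6 = 66  OK
2. 5a8 + 4a3 = 5(4) + 4(13) = 72, not 75  FAIL
3. 4 / 4 = 1, so 4 divides 4  OK
4. 6 / 3 = 2, so 3 divides 6  OK
5. gcd(11, 11) = 11  OK
6. 4a3 + 4a2 = 4(13) + 4(11) = 96  OK
7. a3 + a2 = 13 + 11 = 24  OK
8. a2 - a3 = 11 - 13 = -2, not -4  FAIL
9. a1 = 11, a8 = 4; 11 > 4  OK
10. values 4 < 6 < 11  OK
11. a4 - a3 = 4 - 13 = -9  OK

Violated: 2 and 8.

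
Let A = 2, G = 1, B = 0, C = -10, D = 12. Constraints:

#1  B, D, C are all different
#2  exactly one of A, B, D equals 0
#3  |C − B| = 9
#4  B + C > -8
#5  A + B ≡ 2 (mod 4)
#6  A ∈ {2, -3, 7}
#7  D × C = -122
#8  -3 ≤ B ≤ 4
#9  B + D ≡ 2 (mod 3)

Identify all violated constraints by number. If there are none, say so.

#1 values 0, 12, -10 are pairwise distinct — OK.
#2 A=2, B=0, D=12; 1 of them equals 0 — OK.
#3 |-10 − 0| = 10, not 9 — violated.
#4 B + C = 0 + (-10) = -10; -10 ≤ -8, bound -8 not met — violated.
#5 A + B = 2; 2 mod 4 = 2 — OK.
#6 A = 2 is in {2, -3, 7} — OK.
#7 D × C = 12 × (-10) = -120, not -122 — violated.
#8 B = 0 lies in [-3, 4] — OK.
#9 B + D = 12; 12 mod 3 = 0, not 2 — violated.

Constraints 3, 4, 7, 9 are violated.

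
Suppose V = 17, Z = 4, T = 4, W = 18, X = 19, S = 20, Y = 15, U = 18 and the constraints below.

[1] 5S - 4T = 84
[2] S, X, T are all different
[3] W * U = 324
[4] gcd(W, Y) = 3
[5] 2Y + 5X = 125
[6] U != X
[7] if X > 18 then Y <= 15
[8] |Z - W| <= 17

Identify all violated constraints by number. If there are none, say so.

The assignment satisfies every constraint.

[1] 5S - 4T = 5(20) - 4(4) = 84 — holds.
[2] values 20, 19, 4 are pairwise distinct — holds.
[3] W * U = 18 * 18 = 324 — holds.
[4] gcd(18, 15) = 3 — holds.
[5] 2Y + 5X = 2(15) + 5(19) = 125 — holds.
[6] U = 18, X = 19; distinct — holds.
[7] X = 19 > 18, so we need Y ≤ 15; Y = 15 ≤ 15 — holds.
[8] |4 - 18| = 14; 14 ≤ 17 — holds.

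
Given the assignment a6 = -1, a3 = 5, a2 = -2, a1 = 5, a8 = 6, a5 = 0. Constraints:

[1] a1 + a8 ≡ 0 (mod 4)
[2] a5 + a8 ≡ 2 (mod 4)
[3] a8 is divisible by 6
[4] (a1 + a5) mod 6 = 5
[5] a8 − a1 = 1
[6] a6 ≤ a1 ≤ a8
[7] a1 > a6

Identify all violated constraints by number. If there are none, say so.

No — constraint 1 is not satisfied.

[1] a1 + a8 = 11; 11 mod 4 = 3, not 0 — fails.
[2] a5 + a8 = 6; 6 mod 4 = 2 — holds.
[3] 6 / 6 = 1, so 6 divides 6 — holds.
[4] a1 + a5 = 5; 5 mod 6 = 5 — holds.
[5] a8 − a1 = 6 − 5 = 1 — holds.
[6] values -1 ≤ 5 ≤ 6 — holds.
[7] a1 = 5, a6 = -1; 5 > -1 — holds.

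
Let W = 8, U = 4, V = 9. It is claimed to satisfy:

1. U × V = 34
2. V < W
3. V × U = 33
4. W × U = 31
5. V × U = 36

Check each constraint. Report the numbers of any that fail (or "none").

The assignment fails constraints 1, 2, 3, and 4.

1. U × V = 4 × 9 = 36, not 34  false
2. V = 9, W = 8; 9 ≥ 8 (want <)  false
3. V × U = 9 × 4 = 36, not 33  false
4. W × U = 8 × 4 = 32, not 31  false
5. V × U = 9 × 4 = 36  true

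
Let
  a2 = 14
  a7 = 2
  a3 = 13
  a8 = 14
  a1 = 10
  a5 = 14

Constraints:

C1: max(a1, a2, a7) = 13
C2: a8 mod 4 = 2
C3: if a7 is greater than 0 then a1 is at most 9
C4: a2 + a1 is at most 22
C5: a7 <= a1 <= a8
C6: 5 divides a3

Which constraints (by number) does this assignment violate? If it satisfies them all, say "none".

The assignment fails constraints 1, 3, 4, 6.

C1: max(10, 14, 2) = 14, not 13  FAIL
C2: 14 mod 4 = 2  OK
C3: a7 = 2 > 0, so we need a1 ≤ 9; but a1 = 10 > 9  FAIL
C4: a2 + a1 = 14 + 10 = 24; 24 > 22, bound 22 not met  FAIL
C5: values 2 <= 10 <= 14  OK
C6: 13 = 5*2 + 3, so 5 does not divide 13  FAIL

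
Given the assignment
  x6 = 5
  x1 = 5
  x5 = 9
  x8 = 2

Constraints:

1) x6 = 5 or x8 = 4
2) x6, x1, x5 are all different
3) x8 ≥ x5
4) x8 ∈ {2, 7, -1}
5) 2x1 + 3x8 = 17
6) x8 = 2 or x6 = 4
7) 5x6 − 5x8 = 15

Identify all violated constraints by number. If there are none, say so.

No — constraints 2, 3, and 5 are not satisfied.

1) x6 = 5 = 5 (first disjunct) — holds.
2) x6 = x1 = 5, not all different — does not hold.
3) x8 = 2, x5 = 9; 2 < 9 (want ≥) — does not hold.
4) x8 = 2 is in {2, 7, -1} — holds.
5) 2x1 + 3x8 = 2(5) + 3(2) = 16, not 17 — does not hold.
6) x8 = 2 = 2 (first disjunct) — holds.
7) 5x6 − 5x8 = 5(5) − 5(2) = 15 — holds.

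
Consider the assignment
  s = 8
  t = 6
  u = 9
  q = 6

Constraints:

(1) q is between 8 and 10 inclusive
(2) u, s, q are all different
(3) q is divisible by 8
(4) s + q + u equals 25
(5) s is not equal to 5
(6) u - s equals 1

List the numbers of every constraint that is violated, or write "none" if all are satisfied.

(1) q = 6 is outside [8, 10] — violated.
(2) values 9, 8, 6 are pairwise distinct — satisfied.
(3) 6 = 8*0 + 6, so 8 does not divide 6 — violated.
(4) s + q + u = 8 + 6 + 9 = 23, not 25 — violated.
(5) s = 8, and 8 ≠ 5 — satisfied.
(6) u - s = 9 - 8 = 1 — satisfied.

Constraints 1, 3, and 4 are violated.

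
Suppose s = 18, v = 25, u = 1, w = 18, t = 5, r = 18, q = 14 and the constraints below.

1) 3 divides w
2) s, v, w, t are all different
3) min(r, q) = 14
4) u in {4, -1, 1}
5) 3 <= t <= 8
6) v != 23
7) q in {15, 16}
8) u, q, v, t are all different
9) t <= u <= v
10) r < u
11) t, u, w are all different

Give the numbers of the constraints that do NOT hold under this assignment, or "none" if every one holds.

1) 18 / 3 = 6, so 3 divides 18 — satisfied.
2) s = w = 18, not all different — violated.
3) min(18, 14) = 14 — satisfied.
4) u = 1 is in {4, -1, 1} — satisfied.
5) t = 5 lies in [3, 8] — satisfied.
6) v = 25, and 25 ≠ 23 — satisfied.
7) q = 14 is not in {15, 16} — violated.
8) values 1, 14, 25, 5 are pairwise distinct — satisfied.
9) values 5, 1, 25; t = 5 is not <= u = 1 — violated.
10) r = 18, u = 1; 18 ≥ 1 (want <) — violated.
11) values 5, 1, 18 are pairwise distinct — satisfied.

Violated: 2, 7, 9, 10.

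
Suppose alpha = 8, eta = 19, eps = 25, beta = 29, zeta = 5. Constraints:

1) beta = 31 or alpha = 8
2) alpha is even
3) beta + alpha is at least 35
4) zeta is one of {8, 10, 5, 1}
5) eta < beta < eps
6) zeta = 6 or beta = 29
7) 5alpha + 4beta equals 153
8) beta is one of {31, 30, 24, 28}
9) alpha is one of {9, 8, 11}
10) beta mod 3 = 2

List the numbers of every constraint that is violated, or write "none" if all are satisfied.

1) beta = 29 ≠ 31, but alpha = 8 = 8 (second disjunct) — OK.
2) alpha = 8 is even — OK.
3) beta + alpha = 29 + 8 = 37; 37 ≥ 35 — OK.
4) zeta = 5 is in {8, 10, 5, 1} — OK.
5) values 19, 29, 25; beta = 29 is not < eps = 25 — violated.
6) zeta = 5 ≠ 6, but beta = 29 = 29 (second disjunct) — OK.
7) 5alpha + 4beta = 5(8) + 4(29) = 156, not 153 — violated.
8) beta = 29 is not in {31, 30, 24, 28} — violated.
9) alpha = 8 is in {9, 8, 11} — OK.
10) 29 mod 3 = 2 — OK.

Violated: 5, 7, and 8.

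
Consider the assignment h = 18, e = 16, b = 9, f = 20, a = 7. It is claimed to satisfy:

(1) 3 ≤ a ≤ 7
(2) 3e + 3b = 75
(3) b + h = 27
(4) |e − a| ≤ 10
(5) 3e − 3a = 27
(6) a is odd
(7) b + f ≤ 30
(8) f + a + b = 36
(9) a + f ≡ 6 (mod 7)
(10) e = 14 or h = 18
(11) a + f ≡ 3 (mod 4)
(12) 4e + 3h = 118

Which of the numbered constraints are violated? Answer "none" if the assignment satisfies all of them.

(1) a = 7 lies in [3, 7] — holds.
(2) 3e + 3b = 3(16) + 3(9) = 75 — holds.
(3) b + h = 9 + 18 = 27 — holds.
(4) |16 − 7| = 9; 9 ≤ 10 — holds.
(5) 3e − 3a = 3(16) − 3(7) = 27 — holds.
(6) a = 7 is odd — holds.
(7) b + f = 9 + 20 = 29; 29 ≤ 30 — holds.
(8) f + a + b = 20 + 7 + 9 = 36 — holds.
(9) a + f = 27; 27 mod 7 = 6 — holds.
(10) e = 16 ≠ 14, but h = 18 = 18 (second disjunct) — holds.
(11) a + f = 27; 27 mod 4 = 3 — holds.
(12) 4e + 3h = 4(16) + 3(18) = 118 — holds.

No violations.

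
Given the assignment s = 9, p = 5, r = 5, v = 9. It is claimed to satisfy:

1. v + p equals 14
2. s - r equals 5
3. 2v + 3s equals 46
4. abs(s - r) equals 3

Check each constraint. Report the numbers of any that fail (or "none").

Constraints 2, 3, 4 are violated.

1. v + p = 9 + 5 = 14 — holds.
2. s - r = 9 - 5 = 4, not 5 — fails.
3. 2v + 3s = 2(9) + 3(9) = 45, not 46 — fails.
4. abs(9 - 5) = 4, not 3 — fails.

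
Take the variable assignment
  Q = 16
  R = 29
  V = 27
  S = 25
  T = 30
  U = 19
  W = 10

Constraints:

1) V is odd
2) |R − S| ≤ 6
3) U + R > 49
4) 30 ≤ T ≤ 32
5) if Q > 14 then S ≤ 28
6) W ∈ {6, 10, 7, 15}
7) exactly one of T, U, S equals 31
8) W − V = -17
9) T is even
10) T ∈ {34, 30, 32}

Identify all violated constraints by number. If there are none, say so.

Violated: 3 and 7.

1) V = 27 is odd — OK.
2) |29 − 25| = 4; 4 ≤ 6 — OK.
3) U + R = 19 + 29 = 48; 48 ≤ 49, bound 49 not met — violated.
4) T = 30 lies in [30, 32] — OK.
5) Q = 16 > 14, so we need S ≤ 28; S = 25 ≤ 28 — OK.
6) W = 10 is in {6, 10, 7, 15} — OK.
7) T=30, U=19, S=25; 0 of them equal 31, not exactly one — violated.
8) W − V = 10 − 27 = -17 — OK.
9) T = 30 is even — OK.
10) T = 30 is in {34, 30, 32} — OK.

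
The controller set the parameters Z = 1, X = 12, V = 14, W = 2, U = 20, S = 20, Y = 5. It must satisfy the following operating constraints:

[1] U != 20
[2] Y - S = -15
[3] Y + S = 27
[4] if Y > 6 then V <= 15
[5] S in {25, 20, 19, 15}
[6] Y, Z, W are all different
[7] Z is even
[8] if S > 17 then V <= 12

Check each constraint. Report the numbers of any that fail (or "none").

The assignment fails constraints 1, 3, 7, and 8.

[1] U = 20, but 20 is required to differ  fails
[2] Y - S = 5 - 20 = -15  holds
[3] Y + S = 5 + 20 = 25, not 27  fails
[4] Y = 5, not > 6; antecedent false, conditional vacuously true  holds
[5] S = 20 is in {25, 20, 19, 15}  holds
[6] values 5, 1, 2 are pairwise distinct  holds
[7] Z = 1 is odd  fails
[8] S = 20 > 17, so we need V ≤ 12; but V = 14 > 12  fails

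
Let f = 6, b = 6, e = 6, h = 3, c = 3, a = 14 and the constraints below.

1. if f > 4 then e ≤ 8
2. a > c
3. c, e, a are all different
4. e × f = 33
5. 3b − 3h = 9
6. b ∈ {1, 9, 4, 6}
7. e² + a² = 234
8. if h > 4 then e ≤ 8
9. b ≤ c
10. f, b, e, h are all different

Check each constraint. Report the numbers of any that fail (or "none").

Constraints 4, 7, 9, and 10 do not hold.

1. f = 6 > 4, so we need e ≤ 8; e = 6 ≤ 8 — OK.
2. a = 14, c = 3; 14 > 3 — OK.
3. values 3, 6, 14 are pairwise distinct — OK.
4. e × f = 6 × 6 = 36, not 33 — violated.
5. 3b − 3h = 3(6) − 3(3) = 9 — OK.
6. b = 6 is in {1, 9, 4, 6} — OK.
7. e² + a² = 6² + 14² = 36 + 196 = 232, not 234 — violated.
8. h = 3, not > 4; antecedent false, conditional vacuously true — OK.
9. b = 6, c = 3; 6 > 3 (want ≤) — violated.
10. f = b = 6, not all different — violated.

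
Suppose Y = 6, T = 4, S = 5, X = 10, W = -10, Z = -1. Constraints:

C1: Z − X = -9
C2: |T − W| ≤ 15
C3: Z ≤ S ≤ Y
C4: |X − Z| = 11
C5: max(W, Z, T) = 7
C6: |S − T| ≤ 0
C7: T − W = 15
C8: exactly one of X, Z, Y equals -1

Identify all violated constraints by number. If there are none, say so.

C1: Z − X = -1 − 10 = -11, not -9 — violated.
C2: |4 − (-10)| = 14; 14 ≤ 15 — satisfied.
C3: values -1 ≤ 5 ≤ 6 — satisfied.
C4: |10 − (-1)| = 11 — satisfied.
C5: max(-10, -1, 4) = 4, not 7 — violated.
C6: |5 − 4| = 1; 1 > 0, exceeds bound 0 — violated.
C7: T − W = 4 − (-10) = 14, not 15 — violated.
C8: X=10, Z=-1, Y=6; 1 of them equals -1 — satisfied.

No — constraints 1, 5, 6, and 7 are not satisfied.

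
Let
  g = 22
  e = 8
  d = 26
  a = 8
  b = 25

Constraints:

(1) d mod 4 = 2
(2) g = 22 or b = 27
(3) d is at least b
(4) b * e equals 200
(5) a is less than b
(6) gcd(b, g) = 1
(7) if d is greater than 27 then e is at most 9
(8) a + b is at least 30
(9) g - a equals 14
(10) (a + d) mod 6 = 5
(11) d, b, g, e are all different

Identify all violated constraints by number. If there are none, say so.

Violated: 10.

(1) 26 mod 4 = 2 — holds.
(2) g = 22 = 22 (first disjunct) — holds.
(3) d = 26, b = 25; 26 ≥ 25 — holds.
(4) b * e = 25 * 8 = 200 — holds.
(5) a = 8, b = 25; 8 < 25 — holds.
(6) gcd(25, 22) = 1 — holds.
(7) d = 26, not > 27; antecedent false, conditional vacuously true — holds.
(8) a + b = 8 + 25 = 33; 33 ≥ 30 — holds.
(9) g - a = 22 - 8 = 14 — holds.
(10) a + d = 34; 34 mod 6 = 4, not 5 — fails.
(11) values 26, 25, 22, 8 are pairwise distinct — holds.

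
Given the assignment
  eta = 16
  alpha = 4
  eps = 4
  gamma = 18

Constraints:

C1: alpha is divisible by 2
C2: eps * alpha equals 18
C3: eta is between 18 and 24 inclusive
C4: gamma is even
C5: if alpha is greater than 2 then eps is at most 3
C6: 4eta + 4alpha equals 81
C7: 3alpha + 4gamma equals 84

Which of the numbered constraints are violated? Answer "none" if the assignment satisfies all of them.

The assignment fails constraints 2, 3, 5, and 6.

C1: 4 / 2 = 2, so 2 divides 4 — satisfied.
C2: eps * alpha = 4 * 4 = 16, not 18 — violated.
C3: eta = 16 is outside [18, 24] — violated.
C4: gamma = 18 is even — satisfied.
C5: alpha = 4 > 2, so we need eps ≤ 3; but eps = 4 > 3 — violated.
C6: 4eta + 4alpha = 4(16) + 4(4) = 80, not 81 — violated.
C7: 3alpha + 4gamma = 3(4) + 4(18) = 84 — satisfied.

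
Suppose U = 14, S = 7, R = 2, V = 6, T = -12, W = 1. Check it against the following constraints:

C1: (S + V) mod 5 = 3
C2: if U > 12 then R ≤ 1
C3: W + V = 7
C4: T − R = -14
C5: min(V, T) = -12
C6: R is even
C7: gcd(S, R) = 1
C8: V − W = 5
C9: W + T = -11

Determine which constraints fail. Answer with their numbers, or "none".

Constraint 2 is violated.

C1: S + V = 13; 13 mod 5 = 3  true
C2: U = 14 > 12, so we need R ≤ 1; but R = 2 > 1  false
C3: W + V = 1 + 6 = 7  true
C4: T − R = -12 − 2 = -14  true
C5: min(6, -12) = -12  true
C6: R = 2 is even  true
C7: gcd(7, 2) = 1  true
C8: V − W = 6 − 1 = 5  true
C9: W + T = 1 + (-12) = -11  true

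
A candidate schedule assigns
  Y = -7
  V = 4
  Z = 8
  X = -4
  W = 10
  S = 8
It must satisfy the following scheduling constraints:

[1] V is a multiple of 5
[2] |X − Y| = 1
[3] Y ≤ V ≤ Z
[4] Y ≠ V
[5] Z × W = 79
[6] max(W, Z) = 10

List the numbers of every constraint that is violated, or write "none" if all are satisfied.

Violated: 1, 2, and 5.

[1] 4 = 5×0 + 4, so 5 does not divide 4  ✗
[2] |-4 − (-7)| = 3, not 1  ✗
[3] values -7 ≤ 4 ≤ 8  ✓
[4] Y = -7, V = 4; distinct  ✓
[5] Z × W = 8 × 10 = 80, not 79  ✗
[6] max(10, 8) = 10  ✓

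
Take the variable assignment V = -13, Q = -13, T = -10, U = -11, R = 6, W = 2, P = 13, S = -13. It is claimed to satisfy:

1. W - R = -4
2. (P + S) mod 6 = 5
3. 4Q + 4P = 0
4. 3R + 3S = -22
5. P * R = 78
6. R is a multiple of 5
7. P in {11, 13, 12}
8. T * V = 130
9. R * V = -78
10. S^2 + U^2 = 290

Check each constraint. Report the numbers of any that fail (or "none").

Constraints 2, 4, 6 are violated.

1. W - R = 2 - 6 = -4  ✔
2. P + S = 0; 0 mod 6 = 0, not 5  ✘
3. 4Q + 4P = 4(-13) + 4(13) = 0  ✔
4. 3R + 3S = 3(6) + 3(-13) = -21, not -22  ✘
5. P * R = 13 * 6 = 78  ✔
6. 6 = 5*1 + 1, so 5 does not divide 6  ✘
7. P = 13 is in {11, 13, 12}  ✔
8. T * V = -10 * (-13) = 130  ✔
9. R * V = 6 * (-13) = -78  ✔
10. S^2 + U^2 = (-13)^2 + (-11)^2 = 169 + 121 = 290  ✔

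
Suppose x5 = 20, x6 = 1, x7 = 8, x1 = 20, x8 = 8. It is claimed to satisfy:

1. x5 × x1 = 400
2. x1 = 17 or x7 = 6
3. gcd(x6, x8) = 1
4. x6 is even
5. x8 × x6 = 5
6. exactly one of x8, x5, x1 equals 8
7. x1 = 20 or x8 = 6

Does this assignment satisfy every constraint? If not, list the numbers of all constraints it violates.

Constraints 2, 4, 5 are violated.

1. x5 × x1 = 20 × 20 = 400 — OK.
2. x1 = 20 ≠ 17 and x7 = 8 ≠ 6; both disjuncts false — violated.
3. gcd(1, 8) = 1 — OK.
4. x6 = 1 is odd — violated.
5. x8 × x6 = 8 × 1 = 8, not 5 — violated.
6. x8=8, x5=20, x1=20; 1 of them equals 8 — OK.
7. x1 = 20 = 20 (first disjunct) — OK.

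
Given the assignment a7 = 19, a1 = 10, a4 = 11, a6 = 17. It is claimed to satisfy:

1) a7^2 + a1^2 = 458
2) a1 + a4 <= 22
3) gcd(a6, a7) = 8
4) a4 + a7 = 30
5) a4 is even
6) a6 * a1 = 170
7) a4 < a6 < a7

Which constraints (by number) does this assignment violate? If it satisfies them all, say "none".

Violated: 1, 3, and 5.

1) a7^2 + a1^2 = 19^2 + 10^2 = 361 + 100 = 461, not 458 — fails.
2) a1 + a4 = 10 + 11 = 21; 21 ≤ 22 — holds.
3) gcd(17, 19) = 1, not 8 — fails.
4) a4 + a7 = 11 + 19 = 30 — holds.
5) a4 = 11 is odd — fails.
6) a6 * a1 = 17 * 10 = 170 — holds.
7) values 11 < 17 < 19 — holds.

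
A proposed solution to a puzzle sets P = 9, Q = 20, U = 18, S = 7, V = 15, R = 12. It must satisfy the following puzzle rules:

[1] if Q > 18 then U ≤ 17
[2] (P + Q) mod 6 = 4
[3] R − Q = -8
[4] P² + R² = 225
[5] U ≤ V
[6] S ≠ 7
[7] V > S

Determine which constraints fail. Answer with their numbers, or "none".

Constraints 1, 2, 5, 6 are violated.

[1] Q = 20 > 18, so we need U ≤ 17; but U = 18 > 17  fails
[2] P + Q = 29; 29 mod 6 = 5, not 4  fails
[3] R − Q = 12 − 20 = -8  holds
[4] P² + R² = 9² + 12² = 81 + 144 = 225  holds
[5] U = 18, V = 15; 18 > 15 (want ≤)  fails
[6] S = 7, but 7 is required to differ  fails
[7] V = 15, S = 7; 15 > 7  holds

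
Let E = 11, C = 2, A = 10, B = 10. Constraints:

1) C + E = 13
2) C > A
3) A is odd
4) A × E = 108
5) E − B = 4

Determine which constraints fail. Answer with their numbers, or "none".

Constraints 2, 3, 4, and 5 are violated.

1) C + E = 2 + 11 = 13 — holds.
2) C = 2, A = 10; 2 ≤ 10 (want >) — does not hold.
3) A = 10 is even — does not hold.
4) A × E = 10 × 11 = 110, not 108 — does not hold.
5) E − B = 11 − 10 = 1, not 4 — does not hold.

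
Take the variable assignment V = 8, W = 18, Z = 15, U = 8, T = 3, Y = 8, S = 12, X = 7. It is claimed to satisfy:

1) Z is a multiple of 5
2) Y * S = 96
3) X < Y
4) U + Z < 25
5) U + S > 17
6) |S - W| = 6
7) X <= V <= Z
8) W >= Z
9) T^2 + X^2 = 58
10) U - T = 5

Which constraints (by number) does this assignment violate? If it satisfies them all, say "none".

None — every constraint holds.

1) 15 / 5 = 3, so 5 divides 15  true
2) Y * S = 8 * 12 = 96  true
3) X = 7, Y = 8; 7 < 8  true
4) U + Z = 8 + 15 = 23; 23 < 25  true
5) U + S = 8 + 12 = 20; 20 > 17  true
6) |12 - 18| = 6  true
7) values 7 <= 8 <= 15  true
8) W = 18, Z = 15; 18 ≥ 15  true
9) T^2 + X^2 = 3^2 + 7^2 = 9 + 49 = 58  true
10) U - T = 8 - 3 = 5  true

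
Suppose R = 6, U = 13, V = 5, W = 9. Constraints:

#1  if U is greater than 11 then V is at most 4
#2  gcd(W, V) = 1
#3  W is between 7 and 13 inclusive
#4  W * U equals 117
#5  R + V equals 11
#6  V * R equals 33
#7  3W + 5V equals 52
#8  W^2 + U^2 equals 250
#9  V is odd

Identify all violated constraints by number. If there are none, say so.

The assignment fails constraints 1, 6.

#1 U = 13 > 11, so we need V ≤ 4; but V = 5 > 4 — violated.
#2 gcd(9, 5) = 1 — OK.
#3 W = 9 lies in [7, 13] — OK.
#4 W * U = 9 * 13 = 117 — OK.
#5 R + V = 6 + 5 = 11 — OK.
#6 V * R = 5 * 6 = 30, not 33 — violated.
#7 3W + 5V = 3(9) + 5(5) = 52 — OK.
#8 W^2 + U^2 = 9^2 + 13^2 = 81 + 169 = 250 — OK.
#9 V = 5 is odd — OK.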